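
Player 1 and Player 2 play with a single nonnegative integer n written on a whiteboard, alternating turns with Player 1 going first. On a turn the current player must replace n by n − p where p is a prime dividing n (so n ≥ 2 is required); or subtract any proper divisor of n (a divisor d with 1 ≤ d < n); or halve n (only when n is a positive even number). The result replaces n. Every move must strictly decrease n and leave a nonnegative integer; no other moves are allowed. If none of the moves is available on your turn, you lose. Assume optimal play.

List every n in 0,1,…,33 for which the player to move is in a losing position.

0, 1, 4, 9, 14, 20, 26, 32

Positions with no move are L. A position that does have a move is losing for the player to move precisely when every available move leads to a winning position for the opponent. Fill in the labels:
n=0: no move → L
n=1: no move → L
n=2: can move to 0, which is L ⇒ W
n=3: can move to 0, which is L ⇒ W
n=4: moves to 2(W), 3(W); every one is W ⇒ L
n=5: can move to 0, which is L ⇒ W
n=6: can move to 4, which is L ⇒ W
n=7: can move to 0, which is L ⇒ W
n=8: can move to 4, which is L ⇒ W
n=9: moves to 6(W), 8(W); every one is W ⇒ L
n=10: can move to 9, which is L ⇒ W
n=11: can move to 0, which is L ⇒ W
n=12: can move to 9, which is L ⇒ W
n=13: can move to 0, which is L ⇒ W
n=14: moves to 7(W), 12(W), 13(W); every one is W ⇒ L
n=15: can move to 14, which is L ⇒ W
n=16: can move to 14, which is L ⇒ W
n=17: can move to 0, which is L ⇒ W
n=18: can move to 9, which is L ⇒ W
n=19: can move to 0, which is L ⇒ W
n=20: moves to 10(W), 15(W), 16(W), 18(W), 19(W); every one is W ⇒ L
n=21: can move to 14, which is L ⇒ W
n=22: can move to 20, which is L ⇒ W
n=23: can move to 0, which is L ⇒ W
n=24: can move to 20, which is L ⇒ W
n=25: can move to 20, which is L ⇒ W
n=26: moves to 13(W), 24(W), 25(W); every one is W ⇒ L
n=27: can move to 26, which is L ⇒ W
n=28: can move to 14, which is L ⇒ W
n=29: can move to 0, which is L ⇒ W
n=30: can move to 20, which is L ⇒ W
n=31: can move to 0, which is L ⇒ W
n=32: moves to 16(W), 24(W), 28(W), 30(W), 31(W); every one is W ⇒ L
n=33: can move to 32, which is L ⇒ W
The losing starting values of n are exactly the entries labelled L in this table (8 of them).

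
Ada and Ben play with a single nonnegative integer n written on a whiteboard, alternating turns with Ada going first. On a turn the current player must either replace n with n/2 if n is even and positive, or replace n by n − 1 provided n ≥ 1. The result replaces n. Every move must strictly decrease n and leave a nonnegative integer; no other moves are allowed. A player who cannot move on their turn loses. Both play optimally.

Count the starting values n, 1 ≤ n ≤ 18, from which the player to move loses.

8

Compute win/loss labels from the base case upward. A position with no move is L. Any other position is W if it can reach an L in one move, else L.
n=0: no move → L
n=1: can move to 0, which is L ⇒ W
n=2: the only move is to 1(W), a W ⇒ L
n=3: can move to 2, which is L ⇒ W
n=4: can move to 2, which is L ⇒ W
n=5: the only move is to 4(W), a W ⇒ L
n=6: can move to 5, which is L ⇒ W
n=7: the only move is to 6(W), a W ⇒ L
n=8: can move to 7, which is L ⇒ W
n=9: the only move is to 8(W), a W ⇒ L
n=10: can move to 5, which is L ⇒ W
n=11: the only move is to 10(W), a W ⇒ L
n=12: can move to 11, which is L ⇒ W
n=13: the only move is to 12(W), a W ⇒ L
n=14: can move to 7, which is L ⇒ W
n=15: the only move is to 14(W), a W ⇒ L
n=16: can move to 15, which is L ⇒ W
n=17: the only move is to 16(W), a W ⇒ L
n=18: can move to 9, which is L ⇒ W
L entries with 1 ≤ n ≤ 18 (n=0 is outside the asked range and is not counted): n = 2, 5, 7, 9, 11, 13, 15, 17; that makes 8.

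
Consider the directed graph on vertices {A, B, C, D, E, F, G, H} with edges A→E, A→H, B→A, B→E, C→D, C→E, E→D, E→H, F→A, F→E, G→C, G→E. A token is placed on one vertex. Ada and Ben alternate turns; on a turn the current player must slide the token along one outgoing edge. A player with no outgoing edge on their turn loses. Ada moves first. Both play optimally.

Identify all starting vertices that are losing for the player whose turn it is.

Build the W/L table. Terminal = L. A non-terminal position is W if it has a move to some L; otherwise it is L.
Every edge goes from a vertex to one that appears earlier in the order D, H, E, A, B, C, F, G, so processing vertices in that order labels each vertex after all of its successors.
D: no outgoing edge → L
H: no outgoing edge → L
E: →H(L), so W
A: →H(L), so W
B: →A(W), E(W) — all W, so L
C: →D(L), so W
F: →A(W), E(W) — all W, so L
G: →C(W), E(W) — all W, so L
Reading off the rows marked L gives the requested list; there are 5 such vertices.

B, D, F, G, H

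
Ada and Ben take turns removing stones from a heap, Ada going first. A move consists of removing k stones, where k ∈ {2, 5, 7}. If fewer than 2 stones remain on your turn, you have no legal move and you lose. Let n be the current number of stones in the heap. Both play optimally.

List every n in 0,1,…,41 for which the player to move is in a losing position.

0, 1, 4, 10, 13, 14, 22, 23, 26, 32, 35, 36

Compute win/loss labels from the base case upward. A position with no move is L. Any other position is W if it can reach an L in one move, else L.
n=0: no move → L
n=1: no move → L
n=2: reaches L-position 0 → W
n=3: reaches L-position 1 → W
n=4: only reaches 2(W), which is W → L
n=5: reaches L-position 0 → W
n=6: reaches L-position 4 → W
n=7: reaches L-position 0 → W
n=8: reaches L-position 1 → W
n=9: reaches L-position 4 → W
n=10: only reaches 8(W), 5(W), 3(W), all W → L
n=11: reaches L-position 4 → W
n=12: reaches L-position 10 → W
n=13: only reaches 11(W), 8(W), 6(W), all W → L
n=14: only reaches 12(W), 9(W), 7(W), all W → L
n=15: reaches L-position 13 → W
n=16: reaches L-position 14 → W
n=17: reaches L-position 10 → W
n=18: reaches L-position 13 → W
n=19: reaches L-position 14 → W
n=20: reaches L-position 13 → W
n=21: reaches L-position 14 → W
n=22: only reaches 20(W), 17(W), 15(W), all W → L
n=23: only reaches 21(W), 18(W), 16(W), all W → L
n=24: reaches L-position 22 → W
n=25: reaches L-position 23 → W
n=26: only reaches 24(W), 21(W), 19(W), all W → L
n=27: reaches L-position 22 → W
n=28: reaches L-position 26 → W
n=29: reaches L-position 22 → W
n=30: reaches L-position 23 → W
n=31: reaches L-position 26 → W
n=32: only reaches 30(W), 27(W), 25(W), all W → L
n=33: reaches L-position 26 → W
n=34: reaches L-position 32 → W
n=35: only reaches 33(W), 30(W), 28(W), all W → L
n=36: only reaches 34(W), 31(W), 29(W), all W → L
n=37: reaches L-position 35 → W
n=38: reaches L-position 36 → W
n=39: reaches L-position 32 → W
n=40: reaches L-position 35 → W
n=41: reaches L-position 36 → W
The losing starting values of n are exactly the entries labelled L in this table (12 of them).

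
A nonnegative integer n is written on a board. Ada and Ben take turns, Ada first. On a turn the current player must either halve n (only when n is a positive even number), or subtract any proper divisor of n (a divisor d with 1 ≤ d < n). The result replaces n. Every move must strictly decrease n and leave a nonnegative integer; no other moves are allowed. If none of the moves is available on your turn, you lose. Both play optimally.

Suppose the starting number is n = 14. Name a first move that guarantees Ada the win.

Move to 7.

Work bottom-up. With no move the player to move loses. Otherwise the position is W if at least one move leads to an L position for the opponent, and L if every move leads to a W.
n=0: no move → L
n=1: no move → L
n=2: reaches L-position 1 → W
n=3: only reaches 2(W), which is W → L
n=4: reaches L-position 3 → W
n=5: only reaches 4(W), which is W → L
n=6: reaches L-position 3 → W
n=7: only reaches 6(W), which is W → L
n=8: reaches L-position 7 → W
n=9: only reaches 6(W), 8(W), all W → L
n=10: reaches L-position 5 → W
n=11: only reaches 10(W), which is W → L
n=12: reaches L-position 9 → W
n=13: only reaches 12(W), which is W → L
n=14: reaches L-position 7 → W
From 14, the L positions reachable in one move are: 7, 13. Any move reaching one of these is winning.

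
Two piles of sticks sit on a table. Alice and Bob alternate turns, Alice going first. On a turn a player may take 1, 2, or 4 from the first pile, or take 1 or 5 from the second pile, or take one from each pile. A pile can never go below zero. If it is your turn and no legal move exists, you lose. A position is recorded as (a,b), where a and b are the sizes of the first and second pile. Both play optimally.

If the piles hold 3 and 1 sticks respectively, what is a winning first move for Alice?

Work bottom-up. With no move the player to move loses. Otherwise the position is W if at least one move leads to an L position for the opponent, and L if every move leads to a W.
No move ever increases a pile, so every position that can arise here has a ≤ 3 and b ≤ 1; it is enough to label the cells with 0 ≤ a ≤ 3 and 0 ≤ b ≤ 1.
Every move lowers a or b (never raises either), so fill the grid row by row in increasing a, and left to right within a row: each cell's successors are then already labelled.
      b=0  b=1
a=0:    L    W
a=1:    W    W
a=2:    W    L
a=3:    L    W
Cells with no legal move (terminal, hence L): (0,0).
The remaining L cells, each justified by listing all of its moves:
(2,1): only reaches (1,1)(W), (0,1)(W), (2,0)(W), (1,0)(W), all W → L
(3,0): only reaches (2,0)(W), (1,0)(W), all W → L
Every other cell has at least one move into one of the L cells above, so it is W.
From (3,1), the L positions reachable in one move are: (2,1), (3,0). Any move reaching one of these is winning.

Move to (2,1).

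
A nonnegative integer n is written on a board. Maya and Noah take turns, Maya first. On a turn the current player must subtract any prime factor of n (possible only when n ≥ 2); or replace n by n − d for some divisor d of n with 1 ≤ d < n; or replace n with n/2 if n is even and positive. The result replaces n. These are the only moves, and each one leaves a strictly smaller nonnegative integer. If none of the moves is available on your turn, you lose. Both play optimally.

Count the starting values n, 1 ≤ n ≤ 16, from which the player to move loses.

4

Work bottom-up. With no move the player to move loses. Otherwise the position is W if at least one move leads to an L position for the opponent, and L if every move leads to a W.
n=0: no move → L
n=1: no move → L
n=2: can move to 0, which is L ⇒ W
n=3: can move to 0, which is L ⇒ W
n=4: moves to 2(W), 3(W); every one is W ⇒ L
n=5: can move to 0, which is L ⇒ W
n=6: can move to 4, which is L ⇒ W
n=7: can move to 0, which is L ⇒ W
n=8: can move to 4, which is L ⇒ W
n=9: moves to 6(W), 8(W); every one is W ⇒ L
n=10: can move to 9, which is L ⇒ W
n=11: can move to 0, which is L ⇒ W
n=12: can move to 9, which is L ⇒ W
n=13: can move to 0, which is L ⇒ W
n=14: moves to 7(W), 12(W), 13(W); every one is W ⇒ L
n=15: can move to 14, which is L ⇒ W
n=16: can move to 14, which is L ⇒ W
L entries with 1 ≤ n ≤ 16 (n=0 is outside the asked range and is not counted): n = 1, 4, 9, 14; that makes 4.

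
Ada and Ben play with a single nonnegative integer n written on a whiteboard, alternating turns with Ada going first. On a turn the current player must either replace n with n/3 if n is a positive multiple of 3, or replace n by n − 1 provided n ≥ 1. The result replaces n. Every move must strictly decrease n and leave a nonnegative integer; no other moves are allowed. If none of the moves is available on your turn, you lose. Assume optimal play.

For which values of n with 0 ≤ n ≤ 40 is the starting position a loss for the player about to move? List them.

Build the W/L table. Terminal = L. A non-terminal position is W if it has a move to some L; otherwise it is L.
n=0: no move → L
n=1: W (go to 0, an L position)
n=2: L (sole option 1(W) is W)
n=3: W (go to 2, an L position)
n=4: L (sole option 3(W) is W)
n=5: W (go to 4, an L position)
n=6: W (go to 2, an L position)
n=7: L (sole option 6(W) is W)
n=8: W (go to 7, an L position)
n=9: L (options 3(W), 8(W) are all W)
n=10: W (go to 9, an L position)
n=11: L (sole option 10(W) is W)
n=12: W (go to 4, an L position)
n=13: L (sole option 12(W) is W)
n=14: W (go to 13, an L position)
n=15: L (options 5(W), 14(W) are all W)
n=16: W (go to 15, an L position)
n=17: L (sole option 16(W) is W)
n=18: W (go to 17, an L position)
n=19: L (sole option 18(W) is W)
n=20: W (go to 19, an L position)
n=21: W (go to 7, an L position)
n=22: L (sole option 21(W) is W)
n=23: W (go to 22, an L position)
n=24: L (options 8(W), 23(W) are all W)
n=25: W (go to 24, an L position)
n=26: L (sole option 25(W) is W)
n=27: W (go to 9, an L position)
n=28: L (sole option 27(W) is W)
n=29: W (go to 28, an L position)
n=30: L (options 10(W), 29(W) are all W)
n=31: W (go to 30, an L position)
n=32: L (sole option 31(W) is W)
n=33: W (go to 11, an L position)
n=34: L (sole option 33(W) is W)
n=35: W (go to 34, an L position)
n=36: L (options 12(W), 35(W) are all W)
n=37: W (go to 36, an L position)
n=38: L (sole option 37(W) is W)
n=39: W (go to 13, an L position)
n=40: L (sole option 39(W) is W)
Reading off the rows marked L gives the requested list; there are 20 such values of n.

0, 2, 4, 7, 9, 11, 13, 15, 17, 19, 22, 24, 26, 28, 30, 32, 34, 36, 38, 40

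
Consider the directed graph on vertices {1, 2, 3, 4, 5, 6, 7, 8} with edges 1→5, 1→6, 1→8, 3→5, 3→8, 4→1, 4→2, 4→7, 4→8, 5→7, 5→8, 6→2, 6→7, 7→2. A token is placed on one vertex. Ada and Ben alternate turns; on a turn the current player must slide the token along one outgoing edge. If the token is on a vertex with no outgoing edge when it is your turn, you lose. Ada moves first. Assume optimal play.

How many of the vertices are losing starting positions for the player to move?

2

Positions with no move are L. A position that does have a move is losing for the player to move precisely when every available move leads to a winning position for the opponent. Fill in the labels:
Every edge goes from a vertex to one that appears earlier in the order 2, 8, 7, 6, 5, 1, 3, 4, so processing vertices in that order labels each vertex after all of its successors.
2: no outgoing edge → L
8: no outgoing edge → L
7: can move to 2, which is L ⇒ W
6: can move to 2, which is L ⇒ W
5: can move to 8, which is L ⇒ W
1: can move to 8, which is L ⇒ W
3: can move to 8, which is L ⇒ W
4: can move to 8, which is L ⇒ W
The L vertices are 2, 8; that is 2 in all.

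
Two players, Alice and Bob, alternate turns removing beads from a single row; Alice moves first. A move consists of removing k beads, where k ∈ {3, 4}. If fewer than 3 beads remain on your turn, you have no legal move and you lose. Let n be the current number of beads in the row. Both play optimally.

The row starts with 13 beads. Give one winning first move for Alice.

Remove 4, leaving 9.

Use the standard recursion: the mover loses at a terminal position; elsewhere, the mover wins exactly when some move hands the opponent an L position.
n=0: no move → L
n=1: no move → L
n=2: no move → L
n=3: W (go to 0, an L position)
n=4: W (go to 1, an L position)
n=5: W (go to 2, an L position)
n=6: W (go to 2, an L position)
n=7: L (options 4(W), 3(W) are all W)
n=8: L (options 5(W), 4(W) are all W)
n=9: L (options 6(W), 5(W) are all W)
n=10: W (go to 7, an L position)
n=11: W (go to 8, an L position)
n=12: W (go to 9, an L position)
n=13: W (go to 9, an L position)
From 13, the L positions reachable in one move are: 9.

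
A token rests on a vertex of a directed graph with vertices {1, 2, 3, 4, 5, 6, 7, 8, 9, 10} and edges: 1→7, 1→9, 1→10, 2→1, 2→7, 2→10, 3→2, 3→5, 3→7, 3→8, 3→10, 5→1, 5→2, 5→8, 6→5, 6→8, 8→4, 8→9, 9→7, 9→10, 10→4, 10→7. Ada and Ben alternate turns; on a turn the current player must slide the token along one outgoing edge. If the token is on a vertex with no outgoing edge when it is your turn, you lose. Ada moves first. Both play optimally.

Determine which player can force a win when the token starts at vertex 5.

Ben wins.

Work bottom-up. With no move the player to move loses. Otherwise the position is W if at least one move leads to an L position for the opponent, and L if every move leads to a W.
Every edge goes from a vertex to one that appears earlier in the order 7, 4, 10, 9, 1, 2, 8, 5, 6, 3, so processing vertices in that order labels each vertex after all of its successors.
7: no outgoing edge → L
4: no outgoing edge → L
10: reaches L-position 4 → W
9: reaches L-position 7 → W
1: reaches L-position 7 → W
2: reaches L-position 7 → W
8: reaches L-position 4 → W
5: only reaches 8(W), 2(W), 1(W), all W → L
6: reaches L-position 5 → W
3: reaches L-position 5 → W
Every move from 5 reaches a W position, so the mover loses.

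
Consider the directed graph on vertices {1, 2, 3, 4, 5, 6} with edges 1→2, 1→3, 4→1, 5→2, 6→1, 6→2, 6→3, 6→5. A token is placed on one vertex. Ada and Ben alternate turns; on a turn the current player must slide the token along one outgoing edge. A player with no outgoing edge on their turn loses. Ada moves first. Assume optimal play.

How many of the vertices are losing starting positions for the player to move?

3

Use the standard recursion: the mover loses at a terminal position; elsewhere, the mover wins exactly when some move hands the opponent an L position.
Every edge goes from a vertex to one that appears earlier in the order 2, 3, 1, 4, 5, 6, so processing vertices in that order labels each vertex after all of its successors.
2: no outgoing edge → L
3: no outgoing edge → L
1: →3(L), so W
4: →1(W) only, which is W, so L
5: →2(L), so W
6: →3(L), so W
The L vertices are 2, 3, 4; that is 3 in all.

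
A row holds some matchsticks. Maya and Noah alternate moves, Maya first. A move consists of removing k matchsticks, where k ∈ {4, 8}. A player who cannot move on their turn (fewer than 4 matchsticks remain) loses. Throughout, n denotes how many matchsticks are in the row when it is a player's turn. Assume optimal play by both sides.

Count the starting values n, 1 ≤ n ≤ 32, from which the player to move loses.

11

Use the standard recursion: the mover loses at a terminal position; elsewhere, the mover wins exactly when some move hands the opponent an L position.
n=0: no move → L
n=1: no move → L
n=2: no move → L
n=3: no move → L
n=4: →0(L), so W
n=5: →1(L), so W
n=6: →2(L), so W
n=7: →3(L), so W
n=8: →0(L), so W
n=9: →1(L), so W
n=10: →2(L), so W
n=11: →3(L), so W
n=12: →8(W), 4(W) — all W, so L
n=13: →9(W), 5(W) — all W, so L
n=14: →10(W), 6(W) — all W, so L
n=15: →11(W), 7(W) — all W, so L
n=16: →12(L), so W
n=17: →13(L), so W
n=18: →14(L), so W
n=19: →15(L), so W
n=20: →12(L), so W
n=21: →13(L), so W
n=22: →14(L), so W
n=23: →15(L), so W
n=24: →20(W), 16(W) — all W, so L
n=25: →21(W), 17(W) — all W, so L
n=26: →22(W), 18(W) — all W, so L
n=27: →23(W), 19(W) — all W, so L
n=28: →24(L), so W
n=29: →25(L), so W
n=30: →26(L), so W
n=31: →27(L), so W
n=32: →24(L), so W
L entries with 1 ≤ n ≤ 32 (n=0 is outside the asked range and is not counted): n = 1, 2, 3, 12, 13, 14, 15, 24, 25, 26, 27; that makes 11.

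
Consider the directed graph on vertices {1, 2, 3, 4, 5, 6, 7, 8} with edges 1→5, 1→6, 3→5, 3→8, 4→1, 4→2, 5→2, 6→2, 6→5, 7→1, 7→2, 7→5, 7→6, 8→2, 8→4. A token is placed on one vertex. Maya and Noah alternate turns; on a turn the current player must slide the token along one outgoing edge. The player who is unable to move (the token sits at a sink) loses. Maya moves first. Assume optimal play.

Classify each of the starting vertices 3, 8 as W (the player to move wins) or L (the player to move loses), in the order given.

Use the standard recursion: the mover loses at a terminal position; elsewhere, the mover wins exactly when some move hands the opponent an L position.
Every edge goes from a vertex to one that appears earlier in the order 2, 5, 6, 1, 4, 7, 8, 3, so processing vertices in that order labels each vertex after all of its successors.
2: no outgoing edge → L
5: W (go to 2, an L position)
6: W (go to 2, an L position)
1: L (options 6(W), 5(W) are all W)
4: W (go to 1, an L position)
7: W (go to 1, an L position)
8: W (go to 2, an L position)
3: L (options 8(W), 5(W) are all W)

3: L, 8: W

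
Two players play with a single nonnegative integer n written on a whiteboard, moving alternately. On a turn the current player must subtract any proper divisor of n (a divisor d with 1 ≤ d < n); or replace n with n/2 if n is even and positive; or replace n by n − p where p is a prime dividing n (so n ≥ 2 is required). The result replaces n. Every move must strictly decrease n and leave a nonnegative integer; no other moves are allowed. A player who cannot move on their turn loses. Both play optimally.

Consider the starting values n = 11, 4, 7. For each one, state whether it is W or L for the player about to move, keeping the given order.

11: W, 4: L, 7: W

Work bottom-up. With no move the player to move loses. Otherwise the position is W if at least one move leads to an L position for the opponent, and L if every move leads to a W.
n=0: no move → L
n=1: no move → L
n=2: reaches L-position 0 → W
n=3: reaches L-position 0 → W
n=4: only reaches 2(W), 3(W), all W → L
n=5: reaches L-position 0 → W
n=6: reaches L-position 4 → W
n=7: reaches L-position 0 → W
n=8: reaches L-position 4 → W
n=9: only reaches 6(W), 8(W), all W → L
n=10: reaches L-position 9 → W
n=11: reaches L-position 0 → W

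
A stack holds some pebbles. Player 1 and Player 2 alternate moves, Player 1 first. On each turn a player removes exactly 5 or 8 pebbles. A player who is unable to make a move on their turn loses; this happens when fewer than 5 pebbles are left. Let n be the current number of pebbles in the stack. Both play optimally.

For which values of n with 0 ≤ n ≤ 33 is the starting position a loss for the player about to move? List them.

Use the standard recursion: the mover loses at a terminal position; elsewhere, the mover wins exactly when some move hands the opponent an L position.
n=0: no move → L
n=1: no move → L
n=2: no move → L
n=3: no move → L
n=4: no move → L
n=5: →0(L), so W
n=6: →1(L), so W
n=7: →2(L), so W
n=8: →3(L), so W
n=9: →4(L), so W
n=10: →2(L), so W
n=11: →3(L), so W
n=12: →4(L), so W
n=13: →8(W), 5(W) — all W, so L
n=14: →9(W), 6(W) — all W, so L
n=15: →10(W), 7(W) — all W, so L
n=16: →11(W), 8(W) — all W, so L
n=17: →12(W), 9(W) — all W, so L
n=18: →13(L), so W
n=19: →14(L), so W
n=20: →15(L), so W
n=21: →16(L), so W
n=22: →17(L), so W
n=23: →15(L), so W
n=24: →16(L), so W
n=25: →17(L), so W
n=26: →21(W), 18(W) — all W, so L
n=27: →22(W), 19(W) — all W, so L
n=28: →23(W), 20(W) — all W, so L
n=29: →24(W), 21(W) — all W, so L
n=30: →25(W), 22(W) — all W, so L
n=31: →26(L), so W
n=32: →27(L), so W
n=33: →28(L), so W
Reading off the rows marked L gives the requested list; there are 15 such values of n.

0, 1, 2, 3, 4, 13, 14, 15, 16, 17, 26, 27, 28, 29, 30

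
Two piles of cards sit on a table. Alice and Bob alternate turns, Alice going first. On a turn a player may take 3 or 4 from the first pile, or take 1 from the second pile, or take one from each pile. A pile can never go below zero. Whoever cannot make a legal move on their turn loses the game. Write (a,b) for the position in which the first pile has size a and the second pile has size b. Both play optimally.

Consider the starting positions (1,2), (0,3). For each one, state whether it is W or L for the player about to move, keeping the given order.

(1,2): L, (0,3): W

Classify positions by backward induction: terminal positions (no move available) are L. From any other position, the mover wins iff some move reaches an L.
No move ever increases a pile, so every position that can arise here has a ≤ 1 and b ≤ 3; it is enough to label the cells with 0 ≤ a ≤ 1 and 0 ≤ b ≤ 3.
Every move lowers a or b (never raises either), so fill the grid row by row in increasing a, and left to right within a row: each cell's successors are then already labelled.
      b=0  b=1  b=2  b=3
a=0:    L    W    L    W
a=1:    L    W    L    W
Cells with no legal move (terminal, hence L): (0,0), (1,0).
The remaining L cells, each justified by listing all of its moves:
(0,2): the only move is to (0,1)(W), a W ⇒ L
(1,2): moves to (1,1)(W), (0,1)(W); every one is W ⇒ L
Every other cell has at least one move into one of the L cells above, so it is W.
(1,2): one of the L cells justified above, so L
(0,3): the move to (0,2) reaches an L cell, so W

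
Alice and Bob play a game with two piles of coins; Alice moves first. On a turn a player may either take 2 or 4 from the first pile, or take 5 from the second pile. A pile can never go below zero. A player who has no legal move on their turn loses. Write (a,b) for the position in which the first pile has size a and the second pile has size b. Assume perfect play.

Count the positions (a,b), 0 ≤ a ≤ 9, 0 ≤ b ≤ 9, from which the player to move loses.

Use the standard recursion: the mover loses at a terminal position; elsewhere, the mover wins exactly when some move hands the opponent an L position.
Every move lowers a or b (never raises either), so fill the grid row by row in increasing a, and left to right within a row: each cell's successors are then already labelled.
      b=0  b=1  b=2  b=3  b=4  b=5  b=6  b=7  b=8  b=9
a=0:    L    L    L    L    L    W    W    W    W    W
a=1:    L    L    L    L    L    W    W    W    W    W
a=2:    W    W    W    W    W    L    L    L    L    L
a=3:    W    W    W    W    W    L    L    L    L    L
a=4:    W    W    W    W    W    W    W    W    W    W
a=5:    W    W    W    W    W    W    W    W    W    W
a=6:    L    L    L    L    L    W    W    W    W    W
a=7:    L    L    L    L    L    W    W    W    W    W
a=8:    W    W    W    W    W    L    L    L    L    L
a=9:    W    W    W    W    W    L    L    L    L    L
Cells with no legal move (terminal, hence L): (0,0), (0,1), (0,2), (0,3), (0,4), (1,0), (1,1), (1,2), (1,3), (1,4).
The remaining L cells, each justified by listing all of its moves:
(2,5): moves to (0,5)(W), (2,0)(W); every one is W ⇒ L
(2,6): moves to (0,6)(W), (2,1)(W); every one is W ⇒ L
(2,7): moves to (0,7)(W), (2,2)(W); every one is W ⇒ L
(2,8): moves to (0,8)(W), (2,3)(W); every one is W ⇒ L
(2,9): moves to (0,9)(W), (2,4)(W); every one is W ⇒ L
(3,5): moves to (1,5)(W), (3,0)(W); every one is W ⇒ L
(3,6): moves to (1,6)(W), (3,1)(W); every one is W ⇒ L
(3,7): moves to (1,7)(W), (3,2)(W); every one is W ⇒ L
(3,8): moves to (1,8)(W), (3,3)(W); every one is W ⇒ L
(3,9): moves to (1,9)(W), (3,4)(W); every one is W ⇒ L
(6,0): moves to (4,0)(W), (2,0)(W); every one is W ⇒ L
(6,1): moves to (4,1)(W), (2,1)(W); every one is W ⇒ L
(6,2): moves to (4,2)(W), (2,2)(W); every one is W ⇒ L
(6,3): moves to (4,3)(W), (2,3)(W); every one is W ⇒ L
(6,4): moves to (4,4)(W), (2,4)(W); every one is W ⇒ L
(7,0): moves to (5,0)(W), (3,0)(W); every one is W ⇒ L
(7,1): moves to (5,1)(W), (3,1)(W); every one is W ⇒ L
(7,2): moves to (5,2)(W), (3,2)(W); every one is W ⇒ L
(7,3): moves to (5,3)(W), (3,3)(W); every one is W ⇒ L
(7,4): moves to (5,4)(W), (3,4)(W); every one is W ⇒ L
(8,5): moves to (6,5)(W), (4,5)(W), (8,0)(W); every one is W ⇒ L
(8,6): moves to (6,6)(W), (4,6)(W), (8,1)(W); every one is W ⇒ L
(8,7): moves to (6,7)(W), (4,7)(W), (8,2)(W); every one is W ⇒ L
(8,8): moves to (6,8)(W), (4,8)(W), (8,3)(W); every one is W ⇒ L
(8,9): moves to (6,9)(W), (4,9)(W), (8,4)(W); every one is W ⇒ L
(9,5): moves to (7,5)(W), (5,5)(W), (9,0)(W); every one is W ⇒ L
(9,6): moves to (7,6)(W), (5,6)(W), (9,1)(W); every one is W ⇒ L
(9,7): moves to (7,7)(W), (5,7)(W), (9,2)(W); every one is W ⇒ L
(9,8): moves to (7,8)(W), (5,8)(W), (9,3)(W); every one is W ⇒ L
(9,9): moves to (7,9)(W), (5,9)(W), (9,4)(W); every one is W ⇒ L
Every other cell has at least one move into one of the L cells above, so it is W.
L cells per row: a=0: 5, a=1: 5, a=2: 5, a=3: 5, a=4: 0, a=5: 0, a=6: 5, a=7: 5, a=8: 5, a=9: 5; total 40.

40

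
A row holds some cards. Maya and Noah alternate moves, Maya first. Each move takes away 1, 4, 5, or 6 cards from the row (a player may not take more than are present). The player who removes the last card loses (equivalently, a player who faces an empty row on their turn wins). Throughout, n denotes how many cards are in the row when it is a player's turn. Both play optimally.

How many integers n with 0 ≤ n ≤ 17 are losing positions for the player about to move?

4

Build the W/L table. Terminal = W. A non-terminal position is W if it has a move to some L; otherwise it is L.
n=0: no move; the opponent has just taken the last card and therefore loses → W
n=1: the only move is to 0(W), a W ⇒ L
n=2: can move to 1, which is L ⇒ W
n=3: the only move is to 2(W), a W ⇒ L
n=4: can move to 3, which is L ⇒ W
n=5: can move to 1, which is L ⇒ W
n=6: can move to 1, which is L ⇒ W
n=7: can move to 3, which is L ⇒ W
n=8: can move to 3, which is L ⇒ W
n=9: can move to 3, which is L ⇒ W
n=10: moves to 9(W), 6(W), 5(W), 4(W); every one is W ⇒ L
n=11: can move to 10, which is L ⇒ W
n=12: moves to 11(W), 8(W), 7(W), 6(W); every one is W ⇒ L
n=13: can move to 12, which is L ⇒ W
n=14: can move to 10, which is L ⇒ W
n=15: can move to 10, which is L ⇒ W
n=16: can move to 12, which is L ⇒ W
n=17: can move to 12, which is L ⇒ W
L entries with 0 ≤ n ≤ 17: n = 1, 3, 10, 12; that makes 4.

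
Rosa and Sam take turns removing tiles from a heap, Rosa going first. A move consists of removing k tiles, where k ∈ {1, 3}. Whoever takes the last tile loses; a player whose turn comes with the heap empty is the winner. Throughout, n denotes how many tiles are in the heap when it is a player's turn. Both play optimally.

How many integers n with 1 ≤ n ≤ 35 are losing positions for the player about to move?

18

Classify positions by backward induction: terminal positions (no move available) are W. From any other position, the mover wins iff some move reaches an L.
n=0: no move; the opponent has just taken the last tile and therefore loses → W
n=1: the only move is to 0(W), a W ⇒ L
n=2: can move to 1, which is L ⇒ W
n=3: moves to 2(W), 0(W); every one is W ⇒ L
n=4: can move to 3, which is L ⇒ W
n=5: moves to 4(W), 2(W); every one is W ⇒ L
n=6: can move to 5, which is L ⇒ W
n=7: moves to 6(W), 4(W); every one is W ⇒ L
n=8: can move to 7, which is L ⇒ W
n=9: moves to 8(W), 6(W); every one is W ⇒ L
n=10: can move to 9, which is L ⇒ W
n=11: moves to 10(W), 8(W); every one is W ⇒ L
n=12: can move to 11, which is L ⇒ W
n=13: moves to 12(W), 10(W); every one is W ⇒ L
n=14: can move to 13, which is L ⇒ W
n=15: moves to 14(W), 12(W); every one is W ⇒ L
n=16: can move to 15, which is L ⇒ W
n=17: moves to 16(W), 14(W); every one is W ⇒ L
n=18: can move to 17, which is L ⇒ W
n=19: moves to 18(W), 16(W); every one is W ⇒ L
n=20: can move to 19, which is L ⇒ W
n=21: moves to 20(W), 18(W); every one is W ⇒ L
n=22: can move to 21, which is L ⇒ W
n=23: moves to 22(W), 20(W); every one is W ⇒ L
n=24: can move to 23, which is L ⇒ W
n=25: moves to 24(W), 22(W); every one is W ⇒ L
n=26: can move to 25, which is L ⇒ W
n=27: moves to 26(W), 24(W); every one is W ⇒ L
n=28: can move to 27, which is L ⇒ W
n=29: moves to 28(W), 26(W); every one is W ⇒ L
n=30: can move to 29, which is L ⇒ W
n=31: moves to 30(W), 28(W); every one is W ⇒ L
n=32: can move to 31, which is L ⇒ W
n=33: moves to 32(W), 30(W); every one is W ⇒ L
n=34: can move to 33, which is L ⇒ W
n=35: moves to 34(W), 32(W); every one is W ⇒ L
L entries with 1 ≤ n ≤ 35 (the range starts at n=1): n = 1, 3, 5, 7, 9, 11, 13, 15, 17, 19, 21, 23, 25, 27, 29, 31, 33, 35; that makes 18.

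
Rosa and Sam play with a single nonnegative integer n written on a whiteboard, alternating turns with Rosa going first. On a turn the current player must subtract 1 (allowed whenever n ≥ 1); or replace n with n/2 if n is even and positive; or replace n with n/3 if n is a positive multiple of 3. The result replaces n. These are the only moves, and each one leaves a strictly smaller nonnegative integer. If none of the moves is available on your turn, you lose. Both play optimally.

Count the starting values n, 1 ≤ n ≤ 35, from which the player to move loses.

Label each position W (a win for the player to move) or L (a loss). A position with no legal move is L; any other position is W exactly when some move reaches an L, and L when every move reaches a W.
n=0: no move → L
n=1: reaches L-position 0 → W
n=2: only reaches 1(W), which is W → L
n=3: reaches L-position 2 → W
n=4: reaches L-position 2 → W
n=5: only reaches 4(W), which is W → L
n=6: reaches L-position 2 → W
n=7: only reaches 6(W), which is W → L
n=8: reaches L-position 7 → W
n=9: only reaches 3(W), 8(W), all W → L
n=10: reaches L-position 5 → W
n=11: only reaches 10(W), which is W → L
n=12: reaches L-position 11 → W
n=13: only reaches 12(W), which is W → L
n=14: reaches L-position 7 → W
n=15: reaches L-position 5 → W
n=16: only reaches 8(W), 15(W), all W → L
n=17: reaches L-position 16 → W
n=18: reaches L-position 9 → W
n=19: only reaches 18(W), which is W → L
n=20: reaches L-position 19 → W
n=21: reaches L-position 7 → W
n=22: reaches L-position 11 → W
n=23: only reaches 22(W), which is W → L
n=24: reaches L-position 23 → W
n=25: only reaches 24(W), which is W → L
n=26: reaches L-position 13 → W
n=27: reaches L-position 9 → W
n=28: only reaches 14(W), 27(W), all W → L
n=29: reaches L-position 28 → W
n=30: only reaches 10(W), 15(W), 29(W), all W → L
n=31: reaches L-position 30 → W
n=32: reaches L-position 16 → W
n=33: reaches L-position 11 → W
n=34: only reaches 17(W), 33(W), all W → L
n=35: reaches L-position 34 → W
L entries with 1 ≤ n ≤ 35 (n=0 is outside the asked range and is not counted): n = 2, 5, 7, 9, 11, 13, 16, 19, 23, 25, 28, 30, 34; that makes 13.

13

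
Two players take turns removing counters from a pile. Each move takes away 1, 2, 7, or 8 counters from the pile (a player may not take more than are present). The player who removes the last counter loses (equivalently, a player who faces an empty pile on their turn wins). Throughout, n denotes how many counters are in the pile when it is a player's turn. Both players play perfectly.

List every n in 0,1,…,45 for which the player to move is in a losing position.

1, 4, 7, 10, 13, 16, 19, 22, 25, 28, 31, 34, 37, 40, 43

Positions with no move are W. A position that does have a move is losing for the player to move precisely when every available move leads to a winning position for the opponent. Fill in the labels:
n=0: no move; the opponent has just taken the last counter and therefore loses → W
n=1: L (sole option 0(W) is W)
n=2: W (go to 1, an L position)
n=3: W (go to 1, an L position)
n=4: L (options 3(W), 2(W) are all W)
n=5: W (go to 4, an L position)
n=6: W (go to 4, an L position)
n=7: L (options 6(W), 5(W), 0(W) are all W)
n=8: W (go to 7, an L position)
n=9: W (go to 7, an L position)
n=10: L (options 9(W), 8(W), 3(W), 2(W) are all W)
n=11: W (go to 10, an L position)
n=12: W (go to 10, an L position)
n=13: L (options 12(W), 11(W), 6(W), 5(W) are all W)
n=14: W (go to 13, an L position)
n=15: W (go to 13, an L position)
n=16: L (options 15(W), 14(W), 9(W), 8(W) are all W)
n=17: W (go to 16, an L position)
n=18: W (go to 16, an L position)
n=19: L (options 18(W), 17(W), 12(W), 11(W) are all W)
n=20: W (go to 19, an L position)
n=21: W (go to 19, an L position)
n=22: L (options 21(W), 20(W), 15(W), 14(W) are all W)
n=23: W (go to 22, an L position)
n=24: W (go to 22, an L position)
n=25: L (options 24(W), 23(W), 18(W), 17(W) are all W)
n=26: W (go to 25, an L position)
n=27: W (go to 25, an L position)
n=28: L (options 27(W), 26(W), 21(W), 20(W) are all W)
n=29: W (go to 28, an L position)
n=30: W (go to 28, an L position)
n=31: L (options 30(W), 29(W), 24(W), 23(W) are all W)
n=32: W (go to 31, an L position)
n=33: W (go to 31, an L position)
n=34: L (options 33(W), 32(W), 27(W), 26(W) are all W)
n=35: W (go to 34, an L position)
n=36: W (go to 34, an L position)
n=37: L (options 36(W), 35(W), 30(W), 29(W) are all W)
n=38: W (go to 37, an L position)
n=39: W (go to 37, an L position)
n=40: L (options 39(W), 38(W), 33(W), 32(W) are all W)
n=41: W (go to 40, an L position)
n=42: W (go to 40, an L position)
n=43: L (options 42(W), 41(W), 36(W), 35(W) are all W)
n=44: W (go to 43, an L position)
n=45: W (go to 43, an L position)
The losing starting values of n are exactly the entries labelled L in this table (15 of them).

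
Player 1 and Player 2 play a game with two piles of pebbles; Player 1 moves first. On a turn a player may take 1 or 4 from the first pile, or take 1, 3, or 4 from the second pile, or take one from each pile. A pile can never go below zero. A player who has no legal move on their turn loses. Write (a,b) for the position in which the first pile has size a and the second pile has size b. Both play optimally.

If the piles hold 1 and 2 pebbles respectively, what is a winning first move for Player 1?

Build the W/L table. Terminal = L. A non-terminal position is W if it has a move to some L; otherwise it is L.
No move ever increases a pile, so every position that can arise here has a ≤ 1 and b ≤ 2; it is enough to label the cells with 0 ≤ a ≤ 1 and 0 ≤ b ≤ 2.
Every move lowers a or b (never raises either), so fill the grid row by row in increasing a, and left to right within a row: each cell's successors are then already labelled.
      b=0  b=1  b=2
a=0:    L    W    L
a=1:    W    W    W
Cells with no legal move (terminal, hence L): (0,0).
The remaining L cells, each justified by listing all of its moves:
(0,2): the only move is to (0,1)(W), a W ⇒ L
Every other cell has at least one move into one of the L cells above, so it is W.
From (1,2), the L positions reachable in one move are: (0,2).

Move to (0,2).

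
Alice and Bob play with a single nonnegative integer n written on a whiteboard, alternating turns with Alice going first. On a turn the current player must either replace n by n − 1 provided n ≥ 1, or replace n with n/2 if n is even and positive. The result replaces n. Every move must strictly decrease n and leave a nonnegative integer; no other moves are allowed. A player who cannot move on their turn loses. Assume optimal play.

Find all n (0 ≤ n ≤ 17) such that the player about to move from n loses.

Build the W/L table. Terminal = L. A non-terminal position is W if it has a move to some L; otherwise it is L.
n=0: no move → L
n=1: can move to 0, which is L ⇒ W
n=2: the only move is to 1(W), a W ⇒ L
n=3: can move to 2, which is L ⇒ W
n=4: can move to 2, which is L ⇒ W
n=5: the only move is to 4(W), a W ⇒ L
n=6: can move to 5, which is L ⇒ W
n=7: the only move is to 6(W), a W ⇒ L
n=8: can move to 7, which is L ⇒ W
n=9: the only move is to 8(W), a W ⇒ L
n=10: can move to 5, which is L ⇒ W
n=11: the only move is to 10(W), a W ⇒ L
n=12: can move to 11, which is L ⇒ W
n=13: the only move is to 12(W), a W ⇒ L
n=14: can move to 7, which is L ⇒ W
n=15: the only move is to 14(W), a W ⇒ L
n=16: can move to 15, which is L ⇒ W
n=17: the only move is to 16(W), a W ⇒ L
The losing starting values of n are exactly the entries labelled L in this table (9 of them).

0, 2, 5, 7, 9, 11, 13, 15, 17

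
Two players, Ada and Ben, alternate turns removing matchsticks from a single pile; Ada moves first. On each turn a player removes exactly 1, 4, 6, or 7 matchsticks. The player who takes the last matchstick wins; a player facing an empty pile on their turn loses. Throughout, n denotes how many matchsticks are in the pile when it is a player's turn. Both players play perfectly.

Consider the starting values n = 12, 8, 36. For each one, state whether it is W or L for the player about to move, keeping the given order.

12: W, 8: W, 36: L

Label each position W (a win for the player to move) or L (a loss). A position with no legal move is L; any other position is W exactly when some move reaches an L, and L when every move reaches a W.
n=0: no move → L
n=1: W (go to 0, an L position)
n=2: L (sole option 1(W) is W)
n=3: W (go to 2, an L position)
n=4: W (go to 0, an L position)
n=5: L (options 4(W), 1(W) are all W)
n=6: W (go to 5, an L position)
n=7: W (go to 0, an L position)
n=8: W (go to 2, an L position)
n=9: W (go to 5, an L position)
n=10: L (options 9(W), 6(W), 4(W), 3(W) are all W)
n=11: W (go to 10, an L position)
n=12: W (go to 5, an L position)
n=13: L (options 12(W), 9(W), 7(W), 6(W) are all W)
n=14: W (go to 13, an L position)
n=15: L (options 14(W), 11(W), 9(W), 8(W) are all W)
n=16: W (go to 15, an L position)
n=17: W (go to 13, an L position)
n=18: L (options 17(W), 14(W), 12(W), 11(W) are all W)
n=19: W (go to 18, an L position)
n=20: W (go to 13, an L position)
n=21: W (go to 15, an L position)
n=22: W (go to 18, an L position)
n=23: L (options 22(W), 19(W), 17(W), 16(W) are all W)
n=24: W (go to 23, an L position)
n=25: W (go to 18, an L position)
n=26: L (options 25(W), 22(W), 20(W), 19(W) are all W)
n=27: W (go to 26, an L position)
n=28: L (options 27(W), 24(W), 22(W), 21(W) are all W)
n=29: W (go to 28, an L position)
n=30: W (go to 26, an L position)
n=31: L (options 30(W), 27(W), 25(W), 24(W) are all W)
n=32: W (go to 31, an L position)
n=33: W (go to 26, an L position)
n=34: W (go to 28, an L position)
n=35: W (go to 31, an L position)
n=36: L (options 35(W), 32(W), 30(W), 29(W) are all W)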